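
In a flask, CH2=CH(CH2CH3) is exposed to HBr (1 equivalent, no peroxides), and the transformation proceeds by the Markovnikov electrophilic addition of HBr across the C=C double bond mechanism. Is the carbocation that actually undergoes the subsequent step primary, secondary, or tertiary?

Step 1: Protonation of the alkene by HBr: the π bond acts as the nucleophile and picks up H⁺, giving the more stable (Markovnikov) secondary carbocation. The H–Br bond breaks heterolytically, releasing Br⁻.
No single 1,2-shift to an adjacent carbon would give a more-substituted cation, so no rearrangement occurs.

secondary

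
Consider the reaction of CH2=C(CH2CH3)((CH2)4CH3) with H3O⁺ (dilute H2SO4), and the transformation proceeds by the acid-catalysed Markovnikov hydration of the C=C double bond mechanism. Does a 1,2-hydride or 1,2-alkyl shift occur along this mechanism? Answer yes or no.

The first-formed carbocation is tertiary.
No single 1,2-shift to an adjacent carbon would produce a more-substituted cation than the one already present, so no rearrangement occurs.

no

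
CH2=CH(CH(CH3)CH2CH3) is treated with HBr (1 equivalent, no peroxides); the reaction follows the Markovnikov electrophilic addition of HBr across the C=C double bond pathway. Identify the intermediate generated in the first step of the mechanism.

Step 1: Protonation of the alkene by HBr: the π bond acts as the nucleophile and picks up H⁺, giving the more stable (Markovnikov) secondary carbocation. The H–Br bond breaks heterolytically, releasing Br⁻.
After step 1 the species present is a secondary carbocation.

secondary carbocation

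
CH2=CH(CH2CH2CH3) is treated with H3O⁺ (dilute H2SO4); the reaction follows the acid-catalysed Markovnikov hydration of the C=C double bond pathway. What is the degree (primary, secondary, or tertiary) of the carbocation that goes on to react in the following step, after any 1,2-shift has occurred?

Step 1: The π electrons of the C=C bond attack a proton of H3O⁺; Markovnikov addition places the new C–H on the less-substituted alkene carbon, so the positive charge ends up on the more-substituted carbon — a secondary carbocation. H2O is released.
No single 1,2-shift to an adjacent carbon would give a more-substituted cation, so no rearrangement occurs.

secondary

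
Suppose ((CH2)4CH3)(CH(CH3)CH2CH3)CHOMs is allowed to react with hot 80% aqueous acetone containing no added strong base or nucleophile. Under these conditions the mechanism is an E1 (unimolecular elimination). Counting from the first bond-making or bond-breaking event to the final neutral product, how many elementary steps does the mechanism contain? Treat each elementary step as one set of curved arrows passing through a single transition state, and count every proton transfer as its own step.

3

Step 1: The C–O bond breaks with both electrons going to the mesylate; MsO⁻ leaves and a secondary carbocation remains.
Step 2: A hydride (H with its bonding pair) migrates from the adjacent sec-butyl carbon to the cationic centre — a 1,2-hydride shift — upgrading the secondary cation to a tertiary one.
Step 3: A water molecule (solvent) deprotonates a β-carbon; as the C–H bond breaks, those electrons form the new alkene π bond.
Total: 3 elementary steps.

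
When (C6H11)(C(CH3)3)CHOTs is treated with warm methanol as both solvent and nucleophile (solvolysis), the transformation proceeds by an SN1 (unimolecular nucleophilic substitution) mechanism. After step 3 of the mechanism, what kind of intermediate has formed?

Step 1: Ionisation: the C–O σ-bond cleaves heterolytically; both bonding electrons depart with TsO⁻, leaving a secondary carbocation at the α-carbon.
Step 2: A 1,2-hydride shift from the adjacent cyclohexyl carbon moves the positive charge from the secondary centre to an adjacent carbon, generating a more stable tertiary carbocation.
Step 3: A lone pair on the oxygen of CH3OH attacks the carbocation, forming a new C–O σ-bond and an oxonium ion.
After step 3 the species present is an oxonium ion.

oxonium ion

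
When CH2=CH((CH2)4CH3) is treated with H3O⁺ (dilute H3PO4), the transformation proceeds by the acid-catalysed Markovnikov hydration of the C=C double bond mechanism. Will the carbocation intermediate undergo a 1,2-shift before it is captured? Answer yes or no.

no

The first-formed carbocation is secondary.
No single 1,2-shift to an adjacent carbon would produce a more-substituted cation than the one already present, so no rearrangement occurs.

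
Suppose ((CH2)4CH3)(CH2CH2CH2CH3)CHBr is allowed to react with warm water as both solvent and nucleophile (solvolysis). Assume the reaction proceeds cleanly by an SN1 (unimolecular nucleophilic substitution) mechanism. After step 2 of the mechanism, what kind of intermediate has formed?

Step 1: The C–Br bond breaks with both electrons going to the bromide; Br⁻ leaves and a secondary carbocation remains.
Step 2: A lone pair on the oxygen of H2O attacks the carbocation, forming a new C–O σ-bond and an oxonium ion.
After step 2 the species present is an oxonium ion.

oxonium ion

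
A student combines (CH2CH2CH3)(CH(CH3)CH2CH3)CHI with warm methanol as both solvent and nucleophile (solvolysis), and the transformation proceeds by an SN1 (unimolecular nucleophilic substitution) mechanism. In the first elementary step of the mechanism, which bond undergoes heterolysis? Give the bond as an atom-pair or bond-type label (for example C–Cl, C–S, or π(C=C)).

C–I

Step 1: The C–I bond breaks with both electrons going to the iodide; I⁻ leaves and a secondary carbocation remains.
The bond broken in this step is the C–I bond.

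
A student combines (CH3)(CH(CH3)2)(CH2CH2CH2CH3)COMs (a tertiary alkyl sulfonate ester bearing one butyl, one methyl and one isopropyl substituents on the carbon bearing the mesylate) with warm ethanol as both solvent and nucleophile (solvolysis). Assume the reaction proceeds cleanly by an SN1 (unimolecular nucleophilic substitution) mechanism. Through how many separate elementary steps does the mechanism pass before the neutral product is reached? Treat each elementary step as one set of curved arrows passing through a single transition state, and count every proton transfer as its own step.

3

Step 1: Ionisation: the C–O σ-bond cleaves heterolytically; both bonding electrons depart with MsO⁻, leaving a tertiary carbocation at the α-carbon.
(No 1,2-shift: no single shift to an adjacent carbon would give a more stable cation.)
Step 2: A lone pair on the oxygen of CH3CH2OH attacks the carbocation, forming a new C–O σ-bond and an oxonium ion.
Step 3: Proton transfer from the O–H of the oxonium ion to a solvent molecule delivers the neutral ether.
Total: 3 elementary steps.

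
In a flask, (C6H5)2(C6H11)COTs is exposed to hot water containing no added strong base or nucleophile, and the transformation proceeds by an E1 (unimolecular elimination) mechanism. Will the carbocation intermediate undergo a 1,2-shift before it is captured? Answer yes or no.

no

The first-formed carbocation is tertiary.
No single 1,2-shift to an adjacent carbon would produce a more-substituted cation than the one already present, so no rearrangement occurs.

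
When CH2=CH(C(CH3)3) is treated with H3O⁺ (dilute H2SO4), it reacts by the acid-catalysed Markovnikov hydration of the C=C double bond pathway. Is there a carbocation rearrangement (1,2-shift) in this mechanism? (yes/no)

yes

The first-formed carbocation is secondary.
The adjacent tert-butyl carbon has no hydrogen but bears methyl groups; migration of one methyl with its bonding pair (a 1,2-methyl shift) places the charge on a tertiary centre.
Tertiary is more stable than secondary, so the shift occurs.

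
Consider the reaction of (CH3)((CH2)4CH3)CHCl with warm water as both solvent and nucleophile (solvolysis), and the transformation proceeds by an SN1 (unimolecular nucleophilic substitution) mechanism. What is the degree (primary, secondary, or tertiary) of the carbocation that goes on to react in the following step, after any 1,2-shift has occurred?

secondary

Step 1: Rate-determining heterolysis of the C–Cl bond gives Cl⁻ and a secondary carbocation.
No single 1,2-shift to an adjacent carbon would give a more-substituted cation, so no rearrangement occurs.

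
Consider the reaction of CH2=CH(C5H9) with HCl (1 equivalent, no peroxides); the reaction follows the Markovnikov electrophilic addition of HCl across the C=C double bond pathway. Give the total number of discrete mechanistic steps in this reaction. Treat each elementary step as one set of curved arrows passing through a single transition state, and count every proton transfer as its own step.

Step 1: Protonation of the alkene by HCl: the π bond acts as the nucleophile and picks up H⁺, giving the more stable (Markovnikov) secondary carbocation. The H–Cl bond breaks heterolytically, releasing Cl⁻.
Step 2: Carbocation rearrangement: a 1,2-hydride shift from the adjacent cyclopentyl carbon converts the initially-formed secondary cation into the more stable tertiary cation.
Step 3: The Cl⁻ anion donates a lone pair to the carbocation, forming the new C–Cl σ-bond and giving the neutral alkyl halide.
Total: 3 elementary steps.

3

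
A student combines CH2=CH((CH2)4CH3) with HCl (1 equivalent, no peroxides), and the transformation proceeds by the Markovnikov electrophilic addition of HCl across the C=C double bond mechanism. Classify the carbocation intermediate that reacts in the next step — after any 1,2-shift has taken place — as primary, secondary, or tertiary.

Step 1: The π electrons of the C=C bond attack a proton of HCl; Markovnikov addition places the new C–H on the less-substituted alkene carbon, so the positive charge ends up on the more-substituted carbon — a secondary carbocation. The H–Cl bond breaks heterolytically, releasing Cl⁻.
No single 1,2-shift to an adjacent carbon would give a more-substituted cation, so no rearrangement occurs.

secondary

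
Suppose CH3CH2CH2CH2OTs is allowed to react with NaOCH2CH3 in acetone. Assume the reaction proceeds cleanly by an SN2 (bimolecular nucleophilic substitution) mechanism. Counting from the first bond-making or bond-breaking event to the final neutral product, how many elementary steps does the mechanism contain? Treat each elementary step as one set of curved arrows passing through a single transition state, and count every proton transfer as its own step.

1

Step 1: Backside attack by CH3CH2O⁻ on the carbon bearing the tosylate: the new C–O bond forms as the C–O bond breaks, with Walden inversion at carbon.
Total: 1 elementary step.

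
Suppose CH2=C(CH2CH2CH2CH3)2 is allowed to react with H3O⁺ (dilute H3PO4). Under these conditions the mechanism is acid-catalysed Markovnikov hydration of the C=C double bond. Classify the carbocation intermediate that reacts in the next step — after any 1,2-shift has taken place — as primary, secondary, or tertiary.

tertiary

Step 1: Electrophilic addition begins with the π(C=C) electrons forming a bond to the proton of H3O⁺. Following Markovnikov's rule, the resulting cation is tertiary. H2O is released.
No single 1,2-shift to an adjacent carbon would give a more-substituted cation, so no rearrangement occurs.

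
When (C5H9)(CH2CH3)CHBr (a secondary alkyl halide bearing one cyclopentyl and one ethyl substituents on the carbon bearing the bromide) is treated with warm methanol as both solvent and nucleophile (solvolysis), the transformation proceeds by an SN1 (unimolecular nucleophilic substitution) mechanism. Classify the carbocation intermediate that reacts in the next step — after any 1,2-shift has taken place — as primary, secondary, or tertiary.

Step 1: Unassisted departure of Br⁻ (taking the C–Br bonding pair) generates a secondary carbocation.
Step 2: A 1,2-hydride shift from the adjacent cyclopentyl carbon moves the positive charge from the secondary centre to an adjacent carbon, generating a more stable tertiary carbocation.
The cation rearranges from secondary to tertiary via a 1,2-hydride shift from the adjacent cyclopentyl carbon; the tertiary cation is what reacts next.

tertiary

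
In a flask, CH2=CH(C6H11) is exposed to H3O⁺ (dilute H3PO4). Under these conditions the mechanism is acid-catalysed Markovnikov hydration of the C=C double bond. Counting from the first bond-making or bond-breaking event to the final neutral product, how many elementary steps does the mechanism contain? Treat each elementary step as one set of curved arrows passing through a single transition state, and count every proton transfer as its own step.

4

Step 1: Protonation of the alkene by H3O⁺: the π bond acts as the nucleophile and picks up H⁺, giving the more stable (Markovnikov) secondary carbocation. H2O is released.
Step 2: A 1,2-hydride shift from the adjacent cyclohexyl carbon moves the positive charge from the secondary centre to an adjacent carbon, generating a more stable tertiary carbocation.
Step 3: Water acts as the nucleophile: an oxygen lone pair bonds to the cationic carbon, giving an oxonium-ion intermediate.
Step 4: H2O removes a proton from the oxonium oxygen, regenerating H3O⁺ and giving the neutral alcohol.
Total: 4 elementary steps.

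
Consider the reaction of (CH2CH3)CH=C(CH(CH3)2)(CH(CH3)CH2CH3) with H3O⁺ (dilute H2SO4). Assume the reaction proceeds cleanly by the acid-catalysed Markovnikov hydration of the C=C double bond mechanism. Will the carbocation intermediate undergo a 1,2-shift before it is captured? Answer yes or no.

The first-formed carbocation is tertiary.
No single 1,2-shift to an adjacent carbon would produce a more-substituted cation than the one already present, so no rearrangement occurs.

no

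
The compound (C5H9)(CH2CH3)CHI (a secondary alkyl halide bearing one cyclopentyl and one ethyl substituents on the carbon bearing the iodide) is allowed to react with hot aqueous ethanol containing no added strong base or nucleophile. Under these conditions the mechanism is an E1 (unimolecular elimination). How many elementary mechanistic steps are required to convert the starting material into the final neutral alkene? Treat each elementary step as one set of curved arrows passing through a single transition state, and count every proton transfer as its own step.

3

Step 1: Rate-determining heterolysis of the C–I bond gives I⁻ and a secondary carbocation.
Step 2: Carbocation rearrangement: a 1,2-hydride shift from the adjacent cyclopentyl carbon converts the initially-formed secondary cation into the more stable tertiary cation.
Step 3: A water (or ethanol) molecule (solvent) deprotonates a β-carbon; as the C–H bond breaks, those electrons form the new alkene π bond.
Total: 3 elementary steps.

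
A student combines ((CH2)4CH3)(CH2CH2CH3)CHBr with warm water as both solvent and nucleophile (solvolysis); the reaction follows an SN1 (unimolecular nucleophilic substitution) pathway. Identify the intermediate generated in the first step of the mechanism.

Step 1: The C–Br bond breaks with both electrons going to the bromide; Br⁻ leaves and a secondary carbocation remains.
After step 1 the species present is a secondary carbocation.

secondary carbocation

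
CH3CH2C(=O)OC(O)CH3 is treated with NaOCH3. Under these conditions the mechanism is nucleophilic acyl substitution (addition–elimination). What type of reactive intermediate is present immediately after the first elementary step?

Step 1: CH3O⁻ adds to the carbonyl carbon; the C=O π electrons shift onto oxygen and a tetrahedral alkoxide intermediate forms.
After step 1 the species present is a tetrahedral intermediate.

tetrahedral intermediate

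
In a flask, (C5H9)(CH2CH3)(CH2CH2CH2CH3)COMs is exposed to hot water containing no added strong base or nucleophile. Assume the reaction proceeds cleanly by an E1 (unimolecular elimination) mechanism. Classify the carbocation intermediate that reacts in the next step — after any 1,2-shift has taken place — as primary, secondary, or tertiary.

Step 1: Unassisted departure of MsO⁻ (taking the C–O bonding pair) generates a tertiary carbocation.
No single 1,2-shift to an adjacent carbon would give a more-substituted cation, so no rearrangement occurs.

tertiary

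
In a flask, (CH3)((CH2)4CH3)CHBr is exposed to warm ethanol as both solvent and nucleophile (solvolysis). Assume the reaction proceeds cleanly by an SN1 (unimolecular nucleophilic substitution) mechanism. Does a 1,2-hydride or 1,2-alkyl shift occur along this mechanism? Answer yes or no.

The first-formed carbocation is secondary.
No single 1,2-shift to an adjacent carbon would produce a more-substituted cation than the one already present, so no rearrangement occurs.

no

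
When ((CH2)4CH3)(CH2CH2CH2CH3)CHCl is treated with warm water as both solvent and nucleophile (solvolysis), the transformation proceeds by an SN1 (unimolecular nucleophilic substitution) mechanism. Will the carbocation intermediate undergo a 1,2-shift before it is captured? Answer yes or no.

The first-formed carbocation is secondary.
No single 1,2-shift to an adjacent carbon would produce a more-substituted cation than the one already present, so no rearrangement occurs.

no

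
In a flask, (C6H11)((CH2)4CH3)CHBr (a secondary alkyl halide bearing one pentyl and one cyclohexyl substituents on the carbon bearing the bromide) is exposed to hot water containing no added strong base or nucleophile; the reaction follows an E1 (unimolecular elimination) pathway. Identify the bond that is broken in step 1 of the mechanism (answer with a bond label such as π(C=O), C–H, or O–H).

Step 1: Unassisted departure of Br⁻ (taking the C–Br bonding pair) generates a secondary carbocation.
The bond broken in this step is the C–Br bond.

C–Br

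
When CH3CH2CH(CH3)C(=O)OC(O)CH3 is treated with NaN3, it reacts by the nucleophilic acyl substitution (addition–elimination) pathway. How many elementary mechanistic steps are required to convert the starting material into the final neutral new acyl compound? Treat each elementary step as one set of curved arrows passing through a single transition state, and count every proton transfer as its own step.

Step 1: N3⁻ adds to the carbonyl carbon; the C=O π electrons shift onto oxygen and a tetrahedral alkoxide intermediate forms.
Step 2: Collapse of the tetrahedral intermediate: the alkoxide oxygen pushes its lone pair back to re-form C=O while CH3CO2⁻ leaves.
Total: 2 elementary steps.

2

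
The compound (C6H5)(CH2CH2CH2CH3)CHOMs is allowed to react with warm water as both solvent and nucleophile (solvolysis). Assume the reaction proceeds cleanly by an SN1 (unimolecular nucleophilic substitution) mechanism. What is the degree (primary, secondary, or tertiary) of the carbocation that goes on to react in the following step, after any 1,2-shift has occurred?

secondary

Step 1: Unassisted departure of MsO⁻ (taking the C–O bonding pair) generates a secondary carbocation.
No single 1,2-shift to an adjacent carbon would give a more-substituted cation, so no rearrangement occurs.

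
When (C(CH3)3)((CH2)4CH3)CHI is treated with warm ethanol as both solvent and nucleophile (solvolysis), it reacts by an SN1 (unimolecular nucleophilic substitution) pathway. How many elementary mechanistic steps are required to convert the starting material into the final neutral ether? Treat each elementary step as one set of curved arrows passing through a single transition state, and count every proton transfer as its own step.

4

Step 1: Unassisted departure of I⁻ (taking the C–I bonding pair) generates a secondary carbocation.
Step 2: A 1,2-methyl shift from the adjacent tert-butyl carbon moves the positive charge from the secondary centre to an adjacent carbon, generating a more stable tertiary carbocation.
Step 3: CH3CH2OH donates an oxygen lone pair into the empty p orbital of the cation, giving a protonated ether (an oxonium ion).
Step 4: Deprotonation of the oxonium oxygen by solvent ethanol yields the neutral ether.
Total: 4 elementary steps.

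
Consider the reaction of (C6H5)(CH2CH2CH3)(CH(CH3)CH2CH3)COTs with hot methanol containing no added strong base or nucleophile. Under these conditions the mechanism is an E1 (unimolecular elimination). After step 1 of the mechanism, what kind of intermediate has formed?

tertiary carbocation

Step 1: Ionisation: the C–O σ-bond cleaves heterolytically; both bonding electrons depart with TsO⁻, leaving a tertiary carbocation at the α-carbon.
After step 1 the species present is a tertiary carbocation.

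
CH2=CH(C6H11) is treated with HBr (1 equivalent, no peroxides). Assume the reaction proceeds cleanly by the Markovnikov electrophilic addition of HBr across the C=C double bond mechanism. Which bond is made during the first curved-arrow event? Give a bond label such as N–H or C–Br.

Step 1: The π electrons of the C=C bond attack a proton of HBr; Markovnikov addition places the new C–H on the less-substituted alkene carbon, so the positive charge ends up on the more-substituted carbon — a secondary carbocation. The H–Br bond breaks heterolytically, releasing Br⁻.
The bond formed in this step is the C–H bond.

C–H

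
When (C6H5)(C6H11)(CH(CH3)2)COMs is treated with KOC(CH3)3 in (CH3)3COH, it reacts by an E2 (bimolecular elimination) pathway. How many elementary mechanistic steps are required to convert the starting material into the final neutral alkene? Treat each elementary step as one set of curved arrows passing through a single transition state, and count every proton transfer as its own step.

Step 1: The strong base (CH3)3CO⁻ removes a β-hydrogen; in the same concerted event the electrons of the breaking C–H bond form the new π(C=C) bond and the C–O σ-bond breaks, expelling MsO⁻. Anti-periplanar geometry; one transition state.
Total: 1 elementary step.

1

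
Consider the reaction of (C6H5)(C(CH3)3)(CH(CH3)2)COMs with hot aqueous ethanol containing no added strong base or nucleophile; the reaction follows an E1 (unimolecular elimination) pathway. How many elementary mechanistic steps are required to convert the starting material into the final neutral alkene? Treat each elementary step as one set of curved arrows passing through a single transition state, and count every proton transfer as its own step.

2

Step 1: Ionisation: the C–O σ-bond cleaves heterolytically; both bonding electrons depart with MsO⁻, leaving a tertiary carbocation at the α-carbon.
(No 1,2-shift: no single shift to an adjacent carbon would give a more stable cation.)
Step 2: A weak base (a water (or ethanol) molecule from the solvent) removes a proton from a carbon adjacent to the cationic centre; the electrons of that C–H bond become the new π(C=C) bond, giving the alkene.
Total: 2 elementary steps.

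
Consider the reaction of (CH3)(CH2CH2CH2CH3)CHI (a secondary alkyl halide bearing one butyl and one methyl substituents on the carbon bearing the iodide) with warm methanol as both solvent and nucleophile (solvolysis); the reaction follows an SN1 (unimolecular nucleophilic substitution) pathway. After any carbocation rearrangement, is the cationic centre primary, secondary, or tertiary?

secondary

Step 1: Unassisted departure of I⁻ (taking the C–I bonding pair) generates a secondary carbocation.
No single 1,2-shift to an adjacent carbon would give a more-substituted cation, so no rearrangement occurs.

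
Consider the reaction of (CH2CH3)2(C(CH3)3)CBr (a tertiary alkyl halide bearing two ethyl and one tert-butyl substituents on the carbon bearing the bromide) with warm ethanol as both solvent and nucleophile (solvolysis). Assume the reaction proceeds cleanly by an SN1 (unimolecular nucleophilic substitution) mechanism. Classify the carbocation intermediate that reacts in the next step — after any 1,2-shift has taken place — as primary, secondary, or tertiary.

Step 1: Ionisation: the C–Br σ-bond cleaves heterolytically; both bonding electrons depart with Br⁻, leaving a tertiary carbocation at the α-carbon.
No single 1,2-shift to an adjacent carbon would give a more-substituted cation, so no rearrangement occurs.

tertiary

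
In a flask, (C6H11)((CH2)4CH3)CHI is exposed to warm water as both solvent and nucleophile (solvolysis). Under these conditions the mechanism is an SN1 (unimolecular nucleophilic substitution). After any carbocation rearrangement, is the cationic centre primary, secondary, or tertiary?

tertiary

Step 1: Rate-determining heterolysis of the C–I bond gives I⁻ and a secondary carbocation.
Step 2: A 1,2-hydride shift from the adjacent cyclohexyl carbon moves the positive charge from the secondary centre to an adjacent carbon, generating a more stable tertiary carbocation.
The cation rearranges from secondary to tertiary via a 1,2-hydride shift from the adjacent cyclohexyl carbon; the tertiary cation is what reacts next.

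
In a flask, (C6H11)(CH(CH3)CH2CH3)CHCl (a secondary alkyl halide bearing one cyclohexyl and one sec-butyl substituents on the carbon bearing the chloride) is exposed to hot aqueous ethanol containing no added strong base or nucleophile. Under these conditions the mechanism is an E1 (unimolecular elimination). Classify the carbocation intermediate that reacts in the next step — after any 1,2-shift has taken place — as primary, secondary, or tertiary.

tertiary

Step 1: Rate-determining heterolysis of the C–Cl bond gives Cl⁻ and a secondary carbocation.
Step 2: A hydride (H with its bonding pair) migrates from the adjacent cyclohexyl carbon to the cationic centre — a 1,2-hydride shift — upgrading the secondary cation to a tertiary one.
The cation rearranges from secondary to tertiary via a 1,2-hydride shift from the adjacent cyclohexyl carbon; the tertiary cation is what reacts next.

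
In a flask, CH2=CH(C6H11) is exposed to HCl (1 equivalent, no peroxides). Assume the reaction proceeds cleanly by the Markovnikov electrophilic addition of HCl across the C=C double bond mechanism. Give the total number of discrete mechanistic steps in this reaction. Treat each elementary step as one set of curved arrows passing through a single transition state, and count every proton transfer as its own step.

Step 1: The π electrons of the C=C bond attack a proton of HCl; Markovnikov addition places the new C–H on the less-substituted alkene carbon, so the positive charge ends up on the more-substituted carbon — a secondary carbocation. The H–Cl bond breaks heterolytically, releasing Cl⁻.
Step 2: Carbocation rearrangement: a 1,2-hydride shift from the adjacent cyclohexyl carbon converts the initially-formed secondary cation into the more stable tertiary cation.
Step 3: The Cl⁻ anion donates a lone pair to the carbocation, forming the new C–Cl σ-bond and giving the neutral alkyl halide.
Total: 3 elementary steps.

3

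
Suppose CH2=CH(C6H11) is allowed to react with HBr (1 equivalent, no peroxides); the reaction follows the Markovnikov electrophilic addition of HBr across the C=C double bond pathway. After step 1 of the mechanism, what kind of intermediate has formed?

Step 1: Protonation of the alkene by HBr: the π bond acts as the nucleophile and picks up H⁺, giving the more stable (Markovnikov) secondary carbocation. The H–Br bond breaks heterolytically, releasing Br⁻.
After step 1 the species present is a secondary carbocation.

secondary carbocation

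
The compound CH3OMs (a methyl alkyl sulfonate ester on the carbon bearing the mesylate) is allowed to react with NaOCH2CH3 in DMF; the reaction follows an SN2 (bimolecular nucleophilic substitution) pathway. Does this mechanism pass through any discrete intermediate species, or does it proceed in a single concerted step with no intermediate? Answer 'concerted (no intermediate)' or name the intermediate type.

concerted (no intermediate)

Backside attack by CH3CH2O⁻ on the carbon bearing the mesylate: the new C–O bond forms as the C–O bond breaks, with Walden inversion at carbon.
All bond changes occur in one transition state; no discrete intermediate is formed.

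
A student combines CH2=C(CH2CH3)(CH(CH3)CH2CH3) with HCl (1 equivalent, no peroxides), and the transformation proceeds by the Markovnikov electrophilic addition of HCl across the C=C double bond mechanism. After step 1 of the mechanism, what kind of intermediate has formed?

tertiary carbocation

Step 1: Electrophilic addition begins with the π(C=C) electrons forming a bond to the proton of HCl. Following Markovnikov's rule, the resulting cation is tertiary. The H–Cl bond breaks heterolytically, releasing Cl⁻.
After step 1 the species present is a tertiary carbocation.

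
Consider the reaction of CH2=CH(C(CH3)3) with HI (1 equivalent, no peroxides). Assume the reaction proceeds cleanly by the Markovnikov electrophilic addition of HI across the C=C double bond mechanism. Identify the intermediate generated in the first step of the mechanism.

secondary carbocation

Step 1: The π electrons of the C=C bond attack a proton of HI; Markovnikov addition places the new C–H on the less-substituted alkene carbon, so the positive charge ends up on the more-substituted carbon — a secondary carbocation. The H–I bond breaks heterolytically, releasing I⁻.
After step 1 the species present is a secondary carbocation.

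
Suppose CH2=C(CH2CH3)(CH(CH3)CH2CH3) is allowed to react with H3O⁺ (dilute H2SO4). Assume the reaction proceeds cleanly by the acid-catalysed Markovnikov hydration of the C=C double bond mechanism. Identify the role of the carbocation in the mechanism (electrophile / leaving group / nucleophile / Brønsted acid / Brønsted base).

electrophile

Step 2: Nucleophilic capture of the cation by H2O produces the protonated alcohol (an oxonium ion).
The carbocation accepts an electron pair into an empty or π* orbital — it is the electrophile.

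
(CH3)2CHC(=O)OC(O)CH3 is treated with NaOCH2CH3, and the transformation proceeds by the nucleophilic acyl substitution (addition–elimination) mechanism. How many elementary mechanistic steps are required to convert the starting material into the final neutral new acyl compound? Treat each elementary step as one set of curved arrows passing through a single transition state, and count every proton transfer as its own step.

Step 1: CH3CH2O⁻ adds to the carbonyl carbon; the C=O π electrons shift onto oxygen and a tetrahedral alkoxide intermediate forms.
Step 2: An oxygen lone pair re-forms the C=O π bond as the C–O σ-bond breaks; CH3CO2⁻ is expelled.
Total: 2 elementary steps.

2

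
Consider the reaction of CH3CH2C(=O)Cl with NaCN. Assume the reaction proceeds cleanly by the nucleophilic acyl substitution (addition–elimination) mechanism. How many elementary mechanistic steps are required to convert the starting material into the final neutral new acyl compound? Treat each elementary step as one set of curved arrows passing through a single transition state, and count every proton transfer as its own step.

Step 1: CN⁻ adds to the carbonyl carbon; the C=O π electrons shift onto oxygen and a tetrahedral alkoxide intermediate forms.
Step 2: Elimination step: re-formation of the carbonyl π bond drives out Cl⁻, giving the new acyl compound.
Total: 2 elementary steps.

2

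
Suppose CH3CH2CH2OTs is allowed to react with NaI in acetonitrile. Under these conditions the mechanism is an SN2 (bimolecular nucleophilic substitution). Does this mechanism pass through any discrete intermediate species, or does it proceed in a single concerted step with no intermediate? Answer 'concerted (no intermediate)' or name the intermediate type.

Backside attack by I⁻ on the carbon bearing the tosylate: the new C–I bond forms as the C–O bond breaks, with Walden inversion at carbon.
All bond changes occur in one transition state; no discrete intermediate is formed.

concerted (no intermediate)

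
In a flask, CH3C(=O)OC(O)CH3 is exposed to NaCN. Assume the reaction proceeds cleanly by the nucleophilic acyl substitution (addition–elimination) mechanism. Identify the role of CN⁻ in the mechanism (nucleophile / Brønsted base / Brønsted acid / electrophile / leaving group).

Step 1: A lone pair on the C of CN⁻ attacks the electrophilic acyl carbon; the π(C=O) electrons move onto oxygen, giving a tetrahedral intermediate.
CN⁻ donates an electron pair to form a new σ-bond to carbon — it is the nucleophile.

nucleophile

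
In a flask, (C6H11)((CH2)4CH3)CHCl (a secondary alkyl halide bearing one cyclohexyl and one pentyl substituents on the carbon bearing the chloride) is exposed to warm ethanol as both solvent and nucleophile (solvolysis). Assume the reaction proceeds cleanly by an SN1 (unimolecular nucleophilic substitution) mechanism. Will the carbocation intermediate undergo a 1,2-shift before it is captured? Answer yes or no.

The first-formed carbocation is secondary.
The adjacent cyclohexyl carbon already bears 2 other carbon substituents and has a hydrogen to migrate; after a 1,2-hydride shift from that carbon the positive charge sits on a tertiary centre.
Tertiary is more stable than secondary, so the shift occurs.

yes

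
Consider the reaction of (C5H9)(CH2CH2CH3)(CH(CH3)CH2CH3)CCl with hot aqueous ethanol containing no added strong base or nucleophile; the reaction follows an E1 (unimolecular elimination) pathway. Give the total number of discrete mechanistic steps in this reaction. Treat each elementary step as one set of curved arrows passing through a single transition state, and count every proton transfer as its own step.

Step 1: The C–Cl bond breaks with both electrons going to the chloride; Cl⁻ leaves and a tertiary carbocation remains.
(No 1,2-shift: no single shift to an adjacent carbon would give a more stable cation.)
Step 2: A water (or ethanol) molecule (solvent) deprotonates a β-carbon; as the C–H bond breaks, those electrons form the new alkene π bond.
Total: 2 elementary steps.

2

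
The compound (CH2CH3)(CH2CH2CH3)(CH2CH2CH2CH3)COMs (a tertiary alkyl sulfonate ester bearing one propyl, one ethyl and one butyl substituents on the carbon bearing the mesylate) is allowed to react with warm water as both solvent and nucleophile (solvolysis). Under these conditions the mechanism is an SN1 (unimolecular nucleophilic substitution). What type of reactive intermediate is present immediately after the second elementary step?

oxonium ion

Step 1: Rate-determining heterolysis of the C–O bond gives MsO⁻ and a tertiary carbocation.
Step 2: Nucleophilic capture: the oxygen of H2O bonds to the cationic carbon, producing an oxonium-ion intermediate.
After step 2 the species present is an oxonium ion.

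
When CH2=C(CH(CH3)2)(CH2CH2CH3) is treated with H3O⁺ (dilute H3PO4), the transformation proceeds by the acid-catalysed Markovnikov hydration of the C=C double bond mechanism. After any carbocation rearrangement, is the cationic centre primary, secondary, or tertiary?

tertiary

Step 1: Protonation of the alkene by H3O⁺: the π bond acts as the nucleophile and picks up H⁺, giving the more stable (Markovnikov) tertiary carbocation. H2O is released.
No single 1,2-shift to an adjacent carbon would give a more-substituted cation, so no rearrangement occurs.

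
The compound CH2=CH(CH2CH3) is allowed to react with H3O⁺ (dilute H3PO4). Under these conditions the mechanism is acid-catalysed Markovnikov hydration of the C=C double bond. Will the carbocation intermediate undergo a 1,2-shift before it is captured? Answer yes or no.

The first-formed carbocation is secondary.
No single 1,2-shift to an adjacent carbon would produce a more-substituted cation than the one already present, so no rearrangement occurs.

no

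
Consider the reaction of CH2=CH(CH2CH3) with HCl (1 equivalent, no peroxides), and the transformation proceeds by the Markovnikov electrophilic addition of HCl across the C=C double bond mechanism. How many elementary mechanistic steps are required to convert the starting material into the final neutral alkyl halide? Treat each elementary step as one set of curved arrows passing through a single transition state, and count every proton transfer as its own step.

2

Step 1: Protonation of the alkene by HCl: the π bond acts as the nucleophile and picks up H⁺, giving the more stable (Markovnikov) secondary carbocation. The H–Cl bond breaks heterolytically, releasing Cl⁻.
(No 1,2-shift: no single shift to an adjacent carbon would give a more stable cation.)
Step 2: Cl⁻ captures the cation: a lone pair on Cl⁻ fills the empty p orbital, producing the alkyl halide product.
Total: 2 elementary steps.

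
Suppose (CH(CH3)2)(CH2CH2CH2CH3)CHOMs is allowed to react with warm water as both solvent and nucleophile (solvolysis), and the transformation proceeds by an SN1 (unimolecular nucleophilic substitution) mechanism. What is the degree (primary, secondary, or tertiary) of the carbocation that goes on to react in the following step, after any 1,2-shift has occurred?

Step 1: The C–O bond breaks with both electrons going to the mesylate; MsO⁻ leaves and a secondary carbocation remains.
Step 2: A 1,2-hydride shift from the adjacent isopropyl carbon moves the positive charge from the secondary centre to an adjacent carbon, generating a more stable tertiary carbocation.
The cation rearranges from secondary to tertiary via a 1,2-hydride shift from the adjacent isopropyl carbon; the tertiary cation is what reacts next.

tertiary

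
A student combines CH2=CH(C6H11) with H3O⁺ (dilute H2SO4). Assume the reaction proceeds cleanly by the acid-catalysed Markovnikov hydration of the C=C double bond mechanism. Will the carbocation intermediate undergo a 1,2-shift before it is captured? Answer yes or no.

yes

The first-formed carbocation is secondary.
The adjacent cyclohexyl carbon already bears 2 other carbon substituents and has a hydrogen to migrate; after a 1,2-hydride shift from that carbon the positive charge sits on a tertiary centre.
Tertiary is more stable than secondary, so the shift occurs.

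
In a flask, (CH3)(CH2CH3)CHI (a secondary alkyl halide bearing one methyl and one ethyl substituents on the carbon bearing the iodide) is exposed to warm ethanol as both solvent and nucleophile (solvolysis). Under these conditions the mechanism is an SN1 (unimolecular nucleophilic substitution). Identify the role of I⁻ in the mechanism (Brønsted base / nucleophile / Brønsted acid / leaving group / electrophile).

Step 1: Ionisation: the C–I σ-bond cleaves heterolytically; both bonding electrons depart with I⁻, leaving a secondary carbocation at the α-carbon.
I⁻ departs with both electrons of the breaking σ-bond — that is the definition of a leaving group.

leaving group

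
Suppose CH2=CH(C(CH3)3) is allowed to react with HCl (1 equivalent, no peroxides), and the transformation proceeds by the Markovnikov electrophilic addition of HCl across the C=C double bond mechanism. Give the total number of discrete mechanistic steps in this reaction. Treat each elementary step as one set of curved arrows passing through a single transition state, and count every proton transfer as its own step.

Step 1: Electrophilic addition begins with the π(C=C) electrons forming a bond to the proton of HCl. Following Markovnikov's rule, the resulting cation is secondary. The H–Cl bond breaks heterolytically, releasing Cl⁻.
Step 2: Carbocation rearrangement: a 1,2-methyl shift from the adjacent tert-butyl carbon converts the initially-formed secondary cation into the more stable tertiary cation.
Step 3: Nucleophilic attack by Cl⁻ on the carbocation completes the addition, giving R–Cl.
Total: 3 elementary steps.

3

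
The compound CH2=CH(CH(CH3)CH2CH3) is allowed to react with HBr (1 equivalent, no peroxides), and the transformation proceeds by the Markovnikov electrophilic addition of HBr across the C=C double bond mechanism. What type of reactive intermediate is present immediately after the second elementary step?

Step 1: The π electrons of the C=C bond attack a proton of HBr; Markovnikov addition places the new C–H on the less-substituted alkene carbon, so the positive charge ends up on the more-substituted carbon — a secondary carbocation. The H–Br bond breaks heterolytically, releasing Br⁻.
Step 2: A hydride (H with its bonding pair) migrates from the adjacent sec-butyl carbon to the cationic centre — a 1,2-hydride shift — upgrading the secondary cation to a tertiary one.
After step 2 the species present is a tertiary carbocation.

tertiary carbocation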